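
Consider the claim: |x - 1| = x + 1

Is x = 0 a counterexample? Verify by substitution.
Substitute x = 0 into the relation:
x = 0: LHS = |0 - 1| = |-1| = 1, RHS = 0 + 1 = 1; 1 = 1 — holds

The claim holds here, so x = 0 is not a counterexample. (A counterexample exists elsewhere, e.g. x = 1.)

Answer: No, x = 0 is not a counterexample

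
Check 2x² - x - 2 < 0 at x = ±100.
x = 100: LHS = 2·100² - 100 - 2 = 19898; 19898 < 0 — FAILS
x = -100: LHS = 2·(-100)² - (-100) - 2 = 20098; 20098 < 0 — FAILS

Answer: No, fails for both x = 100 and x = -100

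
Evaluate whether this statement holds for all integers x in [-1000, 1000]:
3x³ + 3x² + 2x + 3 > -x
The claim fails at x = -1:
x = -1: LHS = 3·(-1)³ + 3·(-1)² + 2·(-1) + 3 = 1, RHS = -(-1) = 1; 1 > 1 — FAILS

Because a single integer refutes it, the statement is false.

Answer: False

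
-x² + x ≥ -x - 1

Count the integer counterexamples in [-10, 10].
Counterexamples in [-10, 10]: {-10, -9, -8, -7, -6, -5, -4, -3, -2, -1, 3, 4, 5, 6, 7, 8, 9, 10}.

Counting them gives 18 values.

Answer: 18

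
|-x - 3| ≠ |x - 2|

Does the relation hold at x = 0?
x = 0: LHS = |-0 - 3| = |-3| = 3, RHS = |0 - 2| = |-2| = 2; 3 ≠ 2 — holds

The relation is satisfied at x = 0.

Answer: Yes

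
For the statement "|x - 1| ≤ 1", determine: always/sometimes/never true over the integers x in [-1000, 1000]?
Holds at x = 0: LHS = |0 - 1| = |-1| = 1; 1 ≤ 1 — holds
Fails at x = -1: LHS = |(-1) - 1| = |-2| = 2; 2 ≤ 1 — FAILS
It is satisfied by some integers in the range but not all.

Answer: Sometimes true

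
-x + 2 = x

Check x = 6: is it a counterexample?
Substitute x = 6 into the relation:
x = 6: LHS = -6 + 2 = -4; -4 = 6 — FAILS

Since the claim fails at x = 6, this value is a counterexample.

Answer: Yes, x = 6 is a counterexample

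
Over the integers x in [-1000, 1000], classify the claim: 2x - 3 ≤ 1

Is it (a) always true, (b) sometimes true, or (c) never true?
Holds at x = 0: LHS = 2·0 - 3 = -3; -3 ≤ 1 — holds
Fails at x = 3: LHS = 2·3 - 3 = 3; 3 ≤ 1 — FAILS
It is satisfied by some integers in the range but not all.

Answer: Sometimes true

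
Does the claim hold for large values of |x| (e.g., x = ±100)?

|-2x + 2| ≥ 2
x = 100: LHS = |-2·100 + 2| = |-198| = 198; 198 ≥ 2 — holds
x = -100: LHS = |-2·(-100) + 2| = |202| = 202; 202 ≥ 2 — holds

Answer: Yes, holds for both x = 100 and x = -100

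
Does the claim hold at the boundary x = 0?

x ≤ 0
x = 0: 0 ≤ 0 — holds

The relation is satisfied at x = 0.

Answer: Yes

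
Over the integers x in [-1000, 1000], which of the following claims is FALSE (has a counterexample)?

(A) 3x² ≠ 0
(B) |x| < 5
(A) x = 0: LHS = 3·0² = 0; 0 ≠ 0 — FAILS
(B) x = 5: LHS = |5| = 5; 5 < 5 — FAILS

Answer: Both A and B are false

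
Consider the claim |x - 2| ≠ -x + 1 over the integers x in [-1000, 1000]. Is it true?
Over all integers in [-1000, 1000], LHS − RHS is always positive; it is smallest at x = 0, where it equals 1:
x = 0: LHS = |0 - 2| = |-2| = 2, RHS = -0 + 1 = 1; 2 ≠ 1 — holds
At the ends of the range:
x = -1000: LHS = |(-1000) - 2| = |-1002| = 1002, RHS = -(-1000) + 1 = 1001; 1002 ≠ 1001 — holds
x = 1000: LHS = |1000 - 2| = |998| = 998, RHS = -1000 + 1 = -999; 998 ≠ -999 — holds
Hence LHS − RHS is never 0, i.e. the two sides are never equal, so the relation holds for every integer in [-1000, 1000].

No counterexample exists.

Answer: True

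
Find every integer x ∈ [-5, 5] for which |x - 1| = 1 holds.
Holds for: {0, 2}
Fails for: {-5, -4, -3, -2, -1, 1, 3, 4, 5}

Answer: {0, 2}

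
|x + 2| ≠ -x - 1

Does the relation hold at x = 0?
x = 0: LHS = |0 + 2| = |2| = 2, RHS = -0 - 1 = -1; 2 ≠ -1 — holds

The relation is satisfied at x = 0.

Answer: Yes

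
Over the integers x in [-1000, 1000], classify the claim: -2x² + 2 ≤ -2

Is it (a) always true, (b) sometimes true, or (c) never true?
Holds at x = 2: LHS = -2·2² + 2 = -6; -6 ≤ -2 — holds
Fails at x = 0: LHS = -2·0² + 2 = 2; 2 ≤ -2 — FAILS
It is satisfied by some integers in the range but not all.

Answer: Sometimes true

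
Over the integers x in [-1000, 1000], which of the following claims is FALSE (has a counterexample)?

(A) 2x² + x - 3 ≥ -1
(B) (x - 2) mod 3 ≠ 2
(A) x = 0: LHS = 2·0² + 0 - 3 = -3; -3 ≥ -1 — FAILS
(B) x = 1: LHS = (1 - 2) mod 3 = (-1) mod 3 = 2; 2 ≠ 2 — FAILS

Answer: Both A and B are false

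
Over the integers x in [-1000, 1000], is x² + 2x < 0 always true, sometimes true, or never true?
Holds at x = -1: LHS = (-1)² + 2·(-1) = -1; -1 < 0 — holds
Fails at x = 0: LHS = 0² + 2·0 = 0; 0 < 0 — FAILS
It is satisfied by some integers in the range but not all.

Answer: Sometimes true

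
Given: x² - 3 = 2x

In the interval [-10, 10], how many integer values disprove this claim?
Counterexamples in [-10, 10]: {-10, -9, -8, -7, -6, -5, -4, -3, -2, 0, 1, 2, 4, 5, 6, 7, 8, 9, 10}.

Counting them gives 19 values.

Answer: 19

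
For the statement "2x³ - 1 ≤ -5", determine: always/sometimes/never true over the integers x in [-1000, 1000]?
Holds at x = -2: LHS = 2·(-2)³ - 1 = -17; -17 ≤ -5 — holds
Fails at x = 0: LHS = 2·0³ - 1 = -1; -1 ≤ -5 — FAILS
It is satisfied by some integers in the range but not all.

Answer: Sometimes true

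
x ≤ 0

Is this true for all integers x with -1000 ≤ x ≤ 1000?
The claim fails at x = 1:
x = 1: 1 ≤ 0 — FAILS

Because a single integer refutes it, the statement is false.

Answer: False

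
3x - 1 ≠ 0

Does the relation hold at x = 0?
x = 0: LHS = 3·0 - 1 = -1; -1 ≠ 0 — holds

The relation is satisfied at x = 0.

Answer: Yes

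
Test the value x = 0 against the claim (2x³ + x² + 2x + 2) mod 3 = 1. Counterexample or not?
Substitute x = 0 into the relation:
x = 0: LHS = (2·0³ + 0² + 2·0 + 2) mod 3 = 2 mod 3 = 2; 2 = 1 — FAILS

Since the claim fails at x = 0, this value is a counterexample.

Answer: Yes, x = 0 is a counterexample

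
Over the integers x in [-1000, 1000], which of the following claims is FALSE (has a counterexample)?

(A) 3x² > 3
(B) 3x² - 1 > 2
(A) x = 0: LHS = 3·0² = 0; 0 > 3 — FAILS
(B) x = 0: LHS = 3·0² - 1 = -1; -1 > 2 — FAILS

Answer: Both A and B are false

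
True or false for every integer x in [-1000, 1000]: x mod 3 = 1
The claim fails at x = 0:
x = 0: LHS = 0 mod 3 = 0; 0 = 1 — FAILS

Because a single integer refutes it, the statement is false.

Answer: False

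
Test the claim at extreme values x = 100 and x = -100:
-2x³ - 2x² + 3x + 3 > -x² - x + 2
x = 100: LHS = -2·100³ - 2·100² + 3·100 + 3 = -2019697, RHS = -100² - 100 + 2 = -10098; -2019697 > -10098 — FAILS
x = -100: LHS = -2·(-100)³ - 2·(-100)² + 3·(-100) + 3 = 1979703, RHS = -(-100)² - (-100) + 2 = -9898; 1979703 > -9898 — holds

Answer: Partially: fails for x = 100, holds for x = -100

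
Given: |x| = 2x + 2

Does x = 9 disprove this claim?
Substitute x = 9 into the relation:
x = 9: LHS = |9| = 9, RHS = 2·9 + 2 = 20; 9 = 20 — FAILS

Since the claim fails at x = 9, this value is a counterexample.

Answer: Yes, x = 9 is a counterexample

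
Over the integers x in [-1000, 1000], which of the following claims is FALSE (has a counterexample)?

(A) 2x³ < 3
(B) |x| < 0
(A) x = 2: LHS = 2·2³ = 16; 16 < 3 — FAILS
(B) x = 0: LHS = |0| = 0; 0 < 0 — FAILS

Answer: Both A and B are false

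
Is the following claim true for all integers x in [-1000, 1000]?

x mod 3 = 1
The claim fails at x = 0:
x = 0: LHS = 0 mod 3 = 0; 0 = 1 — FAILS

Because a single integer refutes it, the statement is false.

Answer: False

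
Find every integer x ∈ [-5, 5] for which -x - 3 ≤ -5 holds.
Holds for: {2, 3, 4, 5}
Fails for: {-5, -4, -3, -2, -1, 0, 1}

Answer: {2, 3, 4, 5}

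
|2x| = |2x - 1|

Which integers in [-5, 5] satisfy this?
Track d = LHS − RHS over the integers in [-5, 5]. Equality would need d = 0, but d changes sign only between consecutive integers, jumping over 0:
x = 0: LHS = |2·0| = |0| = 0, RHS = |2·0 - 1| = |-1| = 1; 0 = 1 — FAILS  (d = -1)
x = 1: LHS = |2·1| = |2| = 2, RHS = |2·1 - 1| = |1| = 1; 2 = 1 — FAILS  (d = 1)
Away from these crossings d keeps a constant sign, and checking every integer in [-5, 5] confirms d ≠ 0 throughout. Hence the two sides are never equal, so the claimed relation (=) fails for every integer in [-5, 5].

Answer: None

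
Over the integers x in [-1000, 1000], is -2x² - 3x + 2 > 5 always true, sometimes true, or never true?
Over all integers in [-1000, 1000], LHS − RHS is largest at x = -1, where it equals -2:
x = -1: LHS = -2·(-1)² - 3·(-1) + 2 = 3; 3 > 5 — FAILS
At the ends of the range:
x = -1000: LHS = -2·(-1000)² - 3·(-1000) + 2 = -1996998; -1996998 > 5 — FAILS
x = 1000: LHS = -2·1000² - 3·1000 + 2 = -2002998; -2002998 > 5 — FAILS
Hence LHS − RHS is never positive, i.e. LHS ≤ RHS throughout, so the claimed relation (>) fails for every integer in [-1000, 1000].

No integer in the range satisfies it.

Answer: Never true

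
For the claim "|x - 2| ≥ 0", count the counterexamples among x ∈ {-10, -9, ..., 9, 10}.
An absolute value is never negative, so the left side is ≥ 0 for every x, while the right side is 0. Tightest case in [-10, 10] is x = 2:
x = 2: LHS = |2 - 2| = |0| = 0; 0 ≥ 0 — holds
Hence LHS − RHS is never negative, i.e. LHS ≥ RHS throughout, so the relation holds for every integer in [-10, 10].

No counterexample appears in that range.

Answer: 0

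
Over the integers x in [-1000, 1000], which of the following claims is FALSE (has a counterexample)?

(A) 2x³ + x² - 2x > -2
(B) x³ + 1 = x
(A) x = -2: LHS = 2·(-2)³ + (-2)² - 2·(-2) = -8; -8 > -2 — FAILS
(B) x = 0: LHS = 0³ + 1 = 1; 1 = 0 — FAILS

Answer: Both A and B are false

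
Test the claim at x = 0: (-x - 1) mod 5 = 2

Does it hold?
x = 0: LHS = (-0 - 1) mod 5 = (-1) mod 5 = 4; 4 = 2 — FAILS

The relation fails at x = 0, so x = 0 is a counterexample.

Answer: No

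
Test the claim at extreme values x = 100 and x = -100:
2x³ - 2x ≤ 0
x = 100: LHS = 2·100³ - 2·100 = 1999800; 1999800 ≤ 0 — FAILS
x = -100: LHS = 2·(-100)³ - 2·(-100) = -1999800; -1999800 ≤ 0 — holds

Answer: Partially: fails for x = 100, holds for x = -100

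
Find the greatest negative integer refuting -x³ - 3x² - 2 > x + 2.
Testing negative integers from -1 downward:
x = -1: LHS = -(-1)³ - 3·(-1)² - 2 = -4, RHS = (-1) + 2 = 1; -4 > 1 — FAILS  ← closest negative counterexample to 0

Answer: x = -1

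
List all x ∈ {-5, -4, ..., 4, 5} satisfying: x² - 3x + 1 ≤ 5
Holds for: {-1, 0, 1, 2, 3, 4}
Fails for: {-5, -4, -3, -2, 5}

Answer: {-1, 0, 1, 2, 3, 4}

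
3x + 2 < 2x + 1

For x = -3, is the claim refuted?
Substitute x = -3 into the relation:
x = -3: LHS = 3·(-3) + 2 = -7, RHS = 2·(-3) + 1 = -5; -7 < -5 — holds

The claim holds here, so x = -3 is not a counterexample. (A counterexample exists elsewhere, e.g. x = 0.)

Answer: No, x = -3 is not a counterexample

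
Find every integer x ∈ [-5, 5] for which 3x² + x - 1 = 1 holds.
Holds for: {-1}
Fails for: {-5, -4, -3, -2, 0, 1, 2, 3, 4, 5}

Answer: {-1}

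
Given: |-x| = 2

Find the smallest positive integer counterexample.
Testing positive integers:
x = 1: LHS = |-1| = 1; 1 = 2 — FAILS  ← smallest positive counterexample

Answer: x = 1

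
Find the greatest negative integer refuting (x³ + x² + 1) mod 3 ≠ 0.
Testing negative integers from -1 downward:
x = -1: LHS = ((-1)³ + (-1)² + 1) mod 3 = 1 mod 3 = 1; 1 ≠ 0 — holds
x = -2: LHS = ((-2)³ + (-2)² + 1) mod 3 = (-3) mod 3 = 0; 0 ≠ 0 — FAILS  ← closest negative counterexample to 0

Answer: x = -2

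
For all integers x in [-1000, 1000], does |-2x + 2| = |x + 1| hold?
The claim fails at x = 0:
x = 0: LHS = |-2·0 + 2| = |2| = 2, RHS = |0 + 1| = |1| = 1; 2 = 1 — FAILS

Because a single integer refutes it, the statement is false.

Answer: False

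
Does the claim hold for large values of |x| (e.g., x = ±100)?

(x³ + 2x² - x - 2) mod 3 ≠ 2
x = 100: LHS = (100³ + 2·100² - 100 - 2) mod 3 = 1019898 mod 3 = 0; 0 ≠ 2 — holds
x = -100: LHS = ((-100)³ + 2·(-100)² - (-100) - 2) mod 3 = (-979902) mod 3 = 0; 0 ≠ 2 — holds

Answer: Yes, holds for both x = 100 and x = -100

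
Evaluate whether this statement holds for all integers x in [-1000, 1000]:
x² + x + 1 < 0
The claim fails at x = 0:
x = 0: LHS = 0² + 0 + 1 = 1; 1 < 0 — FAILS

Because a single integer refutes it, the statement is false.

Answer: False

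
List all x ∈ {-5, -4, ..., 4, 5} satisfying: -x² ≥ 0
Holds for: {0}
Fails for: {-5, -4, -3, -2, -1, 1, 2, 3, 4, 5}

Answer: {0}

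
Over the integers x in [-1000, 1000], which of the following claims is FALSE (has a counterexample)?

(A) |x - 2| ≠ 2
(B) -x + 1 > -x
(A) x = 0: LHS = |0 - 2| = |-2| = 2; 2 ≠ 2 — FAILS

(B) Over all integers in [-1000, 1000], LHS − RHS is smallest at x = 0, where it equals 1:
x = 0: LHS = -0 + 1 = 1, RHS = -0 = 0; 1 > 0 — holds
At the ends of the range:
x = -1000: LHS = -(-1000) + 1 = 1001, RHS = -(-1000) = 1000; 1001 > 1000 — holds
x = 1000: LHS = -1000 + 1 = -999; -999 > -1000 — holds
Hence LHS − RHS is never zero or negative, i.e. LHS > RHS throughout, so the relation holds for every integer in [-1000, 1000].

Only (A) has a counterexample.

Answer: A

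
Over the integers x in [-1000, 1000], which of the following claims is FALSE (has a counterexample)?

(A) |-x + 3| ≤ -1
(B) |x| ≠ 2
(A) x = 0: LHS = |-0 + 3| = |3| = 3; 3 ≤ -1 — FAILS
(B) x = 2: LHS = |2| = 2; 2 ≠ 2 — FAILS

Answer: Both A and B are false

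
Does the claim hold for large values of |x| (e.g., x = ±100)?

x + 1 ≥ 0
x = 100: LHS = 100 + 1 = 101; 101 ≥ 0 — holds
x = -100: LHS = (-100) + 1 = -99; -99 ≥ 0 — FAILS

Answer: Partially: holds for x = 100, fails for x = -100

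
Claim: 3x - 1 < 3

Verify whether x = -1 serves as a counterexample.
Substitute x = -1 into the relation:
x = -1: LHS = 3·(-1) - 1 = -4; -4 < 3 — holds

The claim holds here, so x = -1 is not a counterexample. (A counterexample exists elsewhere, e.g. x = 2.)

Answer: No, x = -1 is not a counterexample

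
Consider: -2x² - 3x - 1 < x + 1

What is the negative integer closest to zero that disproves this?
Testing negative integers from -1 downward:
x = -1: LHS = -2·(-1)² - 3·(-1) - 1 = 0, RHS = (-1) + 1 = 0; 0 < 0 — FAILS  ← closest negative counterexample to 0

Answer: x = -1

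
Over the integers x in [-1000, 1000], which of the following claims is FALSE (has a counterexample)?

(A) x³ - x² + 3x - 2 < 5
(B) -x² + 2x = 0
(A) x = 2: LHS = 2³ - 2² + 3·2 - 2 = 8; 8 < 5 — FAILS
(B) x = 1: LHS = -1² + 2·1 = 1; 1 = 0 — FAILS

Answer: Both A and B are false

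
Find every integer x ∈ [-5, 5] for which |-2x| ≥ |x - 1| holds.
Holds for: {-5, -4, -3, -2, -1, 1, 2, 3, 4, 5}
Fails for: {0}

Answer: {-5, -4, -3, -2, -1, 1, 2, 3, 4, 5}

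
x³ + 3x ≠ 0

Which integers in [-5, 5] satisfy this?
Holds for: {-5, -4, -3, -2, -1, 1, 2, 3, 4, 5}
Fails for: {0}

Answer: {-5, -4, -3, -2, -1, 1, 2, 3, 4, 5}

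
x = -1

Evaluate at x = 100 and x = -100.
x = 100: 100 = -1 — FAILS
x = -100: -100 = -1 — FAILS

Answer: No, fails for both x = 100 and x = -100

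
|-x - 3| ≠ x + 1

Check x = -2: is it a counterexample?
Substitute x = -2 into the relation:
x = -2: LHS = |-(-2) - 3| = |-1| = 1, RHS = (-2) + 1 = -1; 1 ≠ -1 — holds

The relation holds at x = -2, so it is not a counterexample.

Answer: No, x = -2 is not a counterexample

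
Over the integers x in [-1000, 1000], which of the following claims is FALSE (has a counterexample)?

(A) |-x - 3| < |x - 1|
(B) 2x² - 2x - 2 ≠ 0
(A) x = 0: LHS = |-0 - 3| = |-3| = 3, RHS = |0 - 1| = |-1| = 1; 3 < 1 — FAILS

(B) Track d = LHS − RHS over the integers in [-1000, 1000]. Equality would need d = 0, but d changes sign only between consecutive integers, jumping over 0:
x = -1: LHS = 2·(-1)² - 2·(-1) - 2 = 2; 2 ≠ 0 — holds  (d = 2)
x = 0: LHS = 2·0² - 2·0 - 2 = -2; -2 ≠ 0 — holds  (d = -2)
x = 1: LHS = 2·1² - 2·1 - 2 = -2; -2 ≠ 0 — holds  (d = -2)
x = 2: LHS = 2·2² - 2·2 - 2 = 2; 2 ≠ 0 — holds  (d = 2)
Away from these crossings d keeps a constant sign, and checking every integer in [-1000, 1000] confirms d ≠ 0 throughout. Hence the two sides are never equal, so the relation holds for every integer in [-1000, 1000].

Only (A) has a counterexample.

Answer: A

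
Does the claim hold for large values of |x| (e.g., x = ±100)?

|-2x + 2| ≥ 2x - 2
x = 100: LHS = |-2·100 + 2| = |-198| = 198, RHS = 2·100 - 2 = 198; 198 ≥ 198 — holds
x = -100: LHS = |-2·(-100) + 2| = |202| = 202, RHS = 2·(-100) - 2 = -202; 202 ≥ -202 — holds

Answer: Yes, holds for both x = 100 and x = -100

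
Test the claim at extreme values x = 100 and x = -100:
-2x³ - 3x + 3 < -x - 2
x = 100: LHS = -2·100³ - 3·100 + 3 = -2000297, RHS = -100 - 2 = -102; -2000297 < -102 — holds
x = -100: LHS = -2·(-100)³ - 3·(-100) + 3 = 2000303, RHS = -(-100) - 2 = 98; 2000303 < 98 — FAILS

Answer: Partially: holds for x = 100, fails for x = -100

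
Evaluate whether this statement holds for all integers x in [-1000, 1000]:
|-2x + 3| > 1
The claim fails at x = 1:
x = 1: LHS = |-2·1 + 3| = |1| = 1; 1 > 1 — FAILS

Because a single integer refutes it, the statement is false.

Answer: False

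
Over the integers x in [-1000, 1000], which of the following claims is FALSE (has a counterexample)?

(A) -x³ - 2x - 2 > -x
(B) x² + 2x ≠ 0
(A) x = 0: LHS = -0³ - 2·0 - 2 = -2, RHS = -0 = 0; -2 > 0 — FAILS
(B) x = 0: LHS = 0² + 2·0 = 0; 0 ≠ 0 — FAILS

Answer: Both A and B are false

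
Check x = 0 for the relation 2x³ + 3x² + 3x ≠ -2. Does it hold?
x = 0: LHS = 2·0³ + 3·0² + 3·0 = 0; 0 ≠ -2 — holds

The relation is satisfied at x = 0.

Answer: Yes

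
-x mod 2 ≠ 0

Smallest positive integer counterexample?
Testing positive integers:
x = 1: LHS = (-1) mod 2 = 1; 1 ≠ 0 — holds
x = 2: LHS = (-2) mod 2 = 0; 0 ≠ 0 — FAILS  ← smallest positive counterexample

Answer: x = 2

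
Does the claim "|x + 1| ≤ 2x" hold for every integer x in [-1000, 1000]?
The claim fails at x = 0:
x = 0: LHS = |0 + 1| = |1| = 1, RHS = 2·0 = 0; 1 ≤ 0 — FAILS

Because a single integer refutes it, the statement is false.

Answer: False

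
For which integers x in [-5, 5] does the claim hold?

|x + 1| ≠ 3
Holds for: {-5, -3, -2, -1, 0, 1, 3, 4, 5}
Fails for: {-4, 2}

Answer: {-5, -3, -2, -1, 0, 1, 3, 4, 5}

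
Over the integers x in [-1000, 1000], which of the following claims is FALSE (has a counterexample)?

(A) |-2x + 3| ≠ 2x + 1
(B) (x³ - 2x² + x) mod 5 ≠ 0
(A) Track d = LHS − RHS over the integers in [-1000, 1000]. Equality would need d = 0, but d changes sign only between consecutive integers, jumping over 0:
x = 0: LHS = |-2·0 + 3| = |3| = 3, RHS = 2·0 + 1 = 1; 3 ≠ 1 — holds  (d = 2)
x = 1: LHS = |-2·1 + 3| = |1| = 1, RHS = 2·1 + 1 = 3; 1 ≠ 3 — holds  (d = -2)
Away from these crossings d keeps a constant sign, and checking every integer in [-1000, 1000] confirms d ≠ 0 throughout. Hence the two sides are never equal, so the relation holds for every integer in [-1000, 1000].

(B) x = 0: LHS = (0³ - 2·0² + 0) mod 5 = 0 mod 5 = 0; 0 ≠ 0 — FAILS

Only (B) has a counterexample.

Answer: B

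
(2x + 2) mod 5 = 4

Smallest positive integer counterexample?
Testing positive integers:
x = 1: LHS = (2·1 + 2) mod 5 = 4 mod 5 = 4; 4 = 4 — holds
x = 2: LHS = (2·2 + 2) mod 5 = 6 mod 5 = 1; 1 = 4 — FAILS  ← smallest positive counterexample

Answer: x = 2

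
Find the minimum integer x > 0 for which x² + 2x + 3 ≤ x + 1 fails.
Testing positive integers:
x = 1: LHS = 1² + 2·1 + 3 = 6, RHS = 1 + 1 = 2; 6 ≤ 2 — FAILS  ← smallest positive counterexample

Answer: x = 1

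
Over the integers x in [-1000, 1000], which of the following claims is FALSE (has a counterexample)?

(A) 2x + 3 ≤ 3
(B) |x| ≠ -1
(A) x = 1: LHS = 2·1 + 3 = 5; 5 ≤ 3 — FAILS

(B) An absolute value is never negative, so the left side is ≥ 0 for every x, while the right side is -1. Tightest case in [-1000, 1000] is x = 0:
x = 0: LHS = |0| = 0; 0 ≠ -1 — holds
Hence LHS − RHS is never 0, i.e. the two sides are never equal, so the relation holds for every integer in [-1000, 1000].

Only (A) has a counterexample.

Answer: A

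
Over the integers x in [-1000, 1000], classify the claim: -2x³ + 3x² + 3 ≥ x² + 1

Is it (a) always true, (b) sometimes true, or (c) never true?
Holds at x = 0: LHS = -2·0³ + 3·0² + 3 = 3, RHS = 0² + 1 = 1; 3 ≥ 1 — holds
Fails at x = 2: LHS = -2·2³ + 3·2² + 3 = -1, RHS = 2² + 1 = 5; -1 ≥ 5 — FAILS
It is satisfied by some integers in the range but not all.

Answer: Sometimes true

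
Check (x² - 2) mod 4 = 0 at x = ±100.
x = 100: LHS = (100² - 2) mod 4 = 9998 mod 4 = 2; 2 = 0 — FAILS
x = -100: LHS = ((-100)² - 2) mod 4 = 9998 mod 4 = 2; 2 = 0 — FAILS

Answer: No, fails for both x = 100 and x = -100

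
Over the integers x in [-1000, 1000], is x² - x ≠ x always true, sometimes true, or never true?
Holds at x = 1: LHS = 1² - 1 = 0; 0 ≠ 1 — holds
Fails at x = 0: LHS = 0² - 0 = 0; 0 ≠ 0 — FAILS
It is satisfied by some integers in the range but not all.

Answer: Sometimes true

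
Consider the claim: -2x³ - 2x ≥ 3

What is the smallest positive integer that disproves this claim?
Testing positive integers:
x = 1: LHS = -2·1³ - 2·1 = -4; -4 ≥ 3 — FAILS  ← smallest positive counterexample

Answer: x = 1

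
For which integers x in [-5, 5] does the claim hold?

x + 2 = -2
Holds for: {-4}
Fails for: {-5, -3, -2, -1, 0, 1, 2, 3, 4, 5}

Answer: {-4}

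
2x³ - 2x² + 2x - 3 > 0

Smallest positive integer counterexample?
Testing positive integers:
x = 1: LHS = 2·1³ - 2·1² + 2·1 - 3 = -1; -1 > 0 — FAILS  ← smallest positive counterexample

Answer: x = 1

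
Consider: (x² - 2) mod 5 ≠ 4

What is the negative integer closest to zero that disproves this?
Testing negative integers from -1 downward:
x = -1: LHS = ((-1)² - 2) mod 5 = (-1) mod 5 = 4; 4 ≠ 4 — FAILS  ← closest negative counterexample to 0

Answer: x = -1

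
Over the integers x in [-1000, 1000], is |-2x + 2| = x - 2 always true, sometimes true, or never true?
Over all integers in [-1000, 1000], LHS − RHS is always positive; it is smallest at x = 1, where it equals 1:
x = 1: LHS = |-2·1 + 2| = |0| = 0, RHS = 1 - 2 = -1; 0 = -1 — FAILS
At the ends of the range:
x = -1000: LHS = |-2·(-1000) + 2| = |2002| = 2002, RHS = (-1000) - 2 = -1002; 2002 = -1002 — FAILS
x = 1000: LHS = |-2·1000 + 2| = |-1998| = 1998, RHS = 1000 - 2 = 998; 1998 = 998 — FAILS
Hence LHS − RHS is never 0, i.e. the two sides are never equal, so the claimed relation (=) fails for every integer in [-1000, 1000].

No integer in the range satisfies it.

Answer: Never true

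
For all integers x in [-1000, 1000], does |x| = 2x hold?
The claim fails at x = 1:
x = 1: LHS = |1| = 1, RHS = 2·1 = 2; 1 = 2 — FAILS

Because a single integer refutes it, the statement is false.

Answer: False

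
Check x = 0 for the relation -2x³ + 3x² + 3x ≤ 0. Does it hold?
x = 0: LHS = -2·0³ + 3·0² + 3·0 = 0; 0 ≤ 0 — holds

The relation is satisfied at x = 0.

Answer: Yes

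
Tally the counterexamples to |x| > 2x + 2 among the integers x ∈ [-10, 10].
Counterexamples in [-10, 10]: {0, 1, 2, 3, 4, 5, 6, 7, 8, 9, 10}.

Counting them gives 11 values.

Answer: 11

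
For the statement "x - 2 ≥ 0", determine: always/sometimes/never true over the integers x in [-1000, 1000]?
Holds at x = 2: LHS = 2 - 2 = 0; 0 ≥ 0 — holds
Fails at x = 0: LHS = 0 - 2 = -2; -2 ≥ 0 — FAILS
It is satisfied by some integers in the range but not all.

Answer: Sometimes true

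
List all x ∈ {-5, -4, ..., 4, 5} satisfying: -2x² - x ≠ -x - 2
Holds for: {-5, -4, -3, -2, 0, 2, 3, 4, 5}
Fails for: {-1, 1}

Answer: {-5, -4, -3, -2, 0, 2, 3, 4, 5}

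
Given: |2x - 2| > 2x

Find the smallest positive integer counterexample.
Testing positive integers:
x = 1: LHS = |2·1 - 2| = |0| = 0, RHS = 2·1 = 2; 0 > 2 — FAILS  ← smallest positive counterexample

Answer: x = 1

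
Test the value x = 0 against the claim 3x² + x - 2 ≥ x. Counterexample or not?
Substitute x = 0 into the relation:
x = 0: LHS = 3·0² + 0 - 2 = -2; -2 ≥ 0 — FAILS

Since the claim fails at x = 0, this value is a counterexample.

Answer: Yes, x = 0 is a counterexample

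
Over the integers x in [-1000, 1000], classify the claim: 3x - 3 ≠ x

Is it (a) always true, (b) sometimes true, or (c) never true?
Track d = LHS − RHS over the integers in [-1000, 1000]. Equality would need d = 0, but d changes sign only between consecutive integers, jumping over 0:
x = 1: LHS = 3·1 - 3 = 0; 0 ≠ 1 — holds  (d = -1)
x = 2: LHS = 3·2 - 3 = 3; 3 ≠ 2 — holds  (d = 1)
Away from these crossings d keeps a constant sign, and checking every integer in [-1000, 1000] confirms d ≠ 0 throughout. Hence the two sides are never equal, so the relation holds for every integer in [-1000, 1000].

No counterexample exists.

Answer: Always true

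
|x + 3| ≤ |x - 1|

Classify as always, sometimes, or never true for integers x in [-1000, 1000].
Holds at x = -1: LHS = |(-1) + 3| = |2| = 2, RHS = |(-1) - 1| = |-2| = 2; 2 ≤ 2 — holds
Fails at x = 0: LHS = |0 + 3| = |3| = 3, RHS = |0 - 1| = |-1| = 1; 3 ≤ 1 — FAILS
It is satisfied by some integers in the range but not all.

Answer: Sometimes true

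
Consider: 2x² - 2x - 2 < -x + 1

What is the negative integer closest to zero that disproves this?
Testing negative integers from -1 downward:
x = -1: LHS = 2·(-1)² - 2·(-1) - 2 = 2, RHS = -(-1) + 1 = 2; 2 < 2 — FAILS  ← closest negative counterexample to 0

Answer: x = -1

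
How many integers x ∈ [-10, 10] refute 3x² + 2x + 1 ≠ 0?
Over all integers in [-10, 10], LHS − RHS is always positive; it is smallest at x = 0, where it equals 1:
x = 0: LHS = 3·0² + 2·0 + 1 = 1; 1 ≠ 0 — holds
At the ends of the range:
x = -10: LHS = 3·(-10)² + 2·(-10) + 1 = 281; 281 ≠ 0 — holds
x = 10: LHS = 3·10² + 2·10 + 1 = 321; 321 ≠ 0 — holds
Hence LHS − RHS is never 0, i.e. the two sides are never equal, so the relation holds for every integer in [-10, 10].

No counterexample appears in that range.

Answer: 0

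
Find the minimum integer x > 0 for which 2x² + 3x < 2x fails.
Testing positive integers:
x = 1: LHS = 2·1² + 3·1 = 5, RHS = 2·1 = 2; 5 < 2 — FAILS  ← smallest positive counterexample

Answer: x = 1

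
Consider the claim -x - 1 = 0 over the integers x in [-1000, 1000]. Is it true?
The claim fails at x = 0:
x = 0: LHS = -0 - 1 = -1; -1 = 0 — FAILS

Because a single integer refutes it, the statement is false.

Answer: False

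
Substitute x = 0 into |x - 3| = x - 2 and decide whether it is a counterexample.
Substitute x = 0 into the relation:
x = 0: LHS = |0 - 3| = |-3| = 3, RHS = 0 - 2 = -2; 3 = -2 — FAILS

Since the claim fails at x = 0, this value is a counterexample.

Answer: Yes, x = 0 is a counterexample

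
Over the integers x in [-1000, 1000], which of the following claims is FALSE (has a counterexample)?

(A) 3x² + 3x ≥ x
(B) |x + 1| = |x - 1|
(A) Over all integers in [-1000, 1000], LHS − RHS is smallest at x = 0, where it equals 0:
x = 0: LHS = 3·0² + 3·0 = 0; 0 ≥ 0 — holds
At the ends of the range:
x = -1000: LHS = 3·(-1000)² + 3·(-1000) = 2997000; 2997000 ≥ -1000 — holds
x = 1000: LHS = 3·1000² + 3·1000 = 3003000; 3003000 ≥ 1000 — holds
Hence LHS − RHS is never negative, i.e. LHS ≥ RHS throughout, so the relation holds for every integer in [-1000, 1000].

(B) x = 1: LHS = |1 + 1| = |2| = 2, RHS = |1 - 1| = |0| = 0; 2 = 0 — FAILS

Only (B) has a counterexample.

Answer: B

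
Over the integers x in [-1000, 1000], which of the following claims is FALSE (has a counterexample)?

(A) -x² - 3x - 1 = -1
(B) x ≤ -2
(A) x = 1: LHS = -1² - 3·1 - 1 = -5; -5 = -1 — FAILS
(B) x = 0: 0 ≤ -2 — FAILS

Answer: Both A and B are false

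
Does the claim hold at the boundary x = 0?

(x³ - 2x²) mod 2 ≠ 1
x = 0: LHS = (0³ - 2·0²) mod 2 = 0 mod 2 = 0; 0 ≠ 1 — holds

The relation is satisfied at x = 0.

Answer: Yes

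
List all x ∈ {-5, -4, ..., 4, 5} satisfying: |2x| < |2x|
Over all integers in [-5, 5], LHS − RHS is smallest at x = 0, where it equals 0:
x = 0: LHS = |2·0| = |0| = 0, RHS = |2·0| = |0| = 0; 0 < 0 — FAILS
At the ends of the range:
x = -5: LHS = |2·(-5)| = |-10| = 10, RHS = |2·(-5)| = |-10| = 10; 10 < 10 — FAILS
x = 5: LHS = |2·5| = |10| = 10, RHS = |2·5| = |10| = 10; 10 < 10 — FAILS
Hence LHS − RHS is never negative, i.e. LHS ≥ RHS throughout, so the claimed relation (<) fails for every integer in [-5, 5].

Answer: None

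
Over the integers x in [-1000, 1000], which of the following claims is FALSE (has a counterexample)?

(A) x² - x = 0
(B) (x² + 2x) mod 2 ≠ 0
(A) x = -1: LHS = (-1)² - (-1) = 2; 2 = 0 — FAILS
(B) x = 0: LHS = (0² + 2·0) mod 2 = 0 mod 2 = 0; 0 ≠ 0 — FAILS

Answer: Both A and B are false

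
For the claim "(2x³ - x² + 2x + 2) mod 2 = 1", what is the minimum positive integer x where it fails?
Testing positive integers:
x = 1: LHS = (2·1³ - 1² + 2·1 + 2) mod 2 = 5 mod 2 = 1; 1 = 1 — holds
x = 2: LHS = (2·2³ - 2² + 2·2 + 2) mod 2 = 18 mod 2 = 0; 0 = 1 — FAILS  ← smallest positive counterexample

Answer: x = 2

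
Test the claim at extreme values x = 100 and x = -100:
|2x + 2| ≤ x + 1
x = 100: LHS = |2·100 + 2| = |202| = 202, RHS = 100 + 1 = 101; 202 ≤ 101 — FAILS
x = -100: LHS = |2·(-100) + 2| = |-198| = 198, RHS = (-100) + 1 = -99; 198 ≤ -99 — FAILS

Answer: No, fails for both x = 100 and x = -100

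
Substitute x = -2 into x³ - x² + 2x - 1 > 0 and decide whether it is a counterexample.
Substitute x = -2 into the relation:
x = -2: LHS = (-2)³ - (-2)² + 2·(-2) - 1 = -17; -17 > 0 — FAILS

Since the claim fails at x = -2, this value is a counterexample.

Answer: Yes, x = -2 is a counterexample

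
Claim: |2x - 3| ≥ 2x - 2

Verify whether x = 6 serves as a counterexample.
Substitute x = 6 into the relation:
x = 6: LHS = |2·6 - 3| = |9| = 9, RHS = 2·6 - 2 = 10; 9 ≥ 10 — FAILS

Since the claim fails at x = 6, this value is a counterexample.

Answer: Yes, x = 6 is a counterexample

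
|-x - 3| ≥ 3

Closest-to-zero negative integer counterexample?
Testing negative integers from -1 downward:
x = -1: LHS = |-(-1) - 3| = |-2| = 2; 2 ≥ 3 — FAILS  ← closest negative counterexample to 0

Answer: x = -1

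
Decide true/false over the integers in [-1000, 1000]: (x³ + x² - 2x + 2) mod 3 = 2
The claim fails at x = -1:
x = -1: LHS = ((-1)³ + (-1)² - 2·(-1) + 2) mod 3 = 4 mod 3 = 1; 1 = 2 — FAILS

Because a single integer refutes it, the statement is false.

Answer: False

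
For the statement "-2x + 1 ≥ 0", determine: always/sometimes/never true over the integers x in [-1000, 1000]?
Holds at x = 0: LHS = -2·0 + 1 = 1; 1 ≥ 0 — holds
Fails at x = 1: LHS = -2·1 + 1 = -1; -1 ≥ 0 — FAILS
It is satisfied by some integers in the range but not all.

Answer: Sometimes true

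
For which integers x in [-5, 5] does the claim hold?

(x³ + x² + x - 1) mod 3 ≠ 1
Holds for: {-5, -3, -2, 0, 1, 3, 4}
Fails for: {-4, -1, 2, 5}

Answer: {-5, -3, -2, 0, 1, 3, 4}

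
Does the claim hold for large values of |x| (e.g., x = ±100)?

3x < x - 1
x = 100: LHS = 3·100 = 300, RHS = 100 - 1 = 99; 300 < 99 — FAILS
x = -100: LHS = 3·(-100) = -300, RHS = (-100) - 1 = -101; -300 < -101 — holds

Answer: Partially: fails for x = 100, holds for x = -100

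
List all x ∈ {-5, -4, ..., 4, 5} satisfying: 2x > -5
Holds for: {-2, -1, 0, 1, 2, 3, 4, 5}
Fails for: {-5, -4, -3}

Answer: {-2, -1, 0, 1, 2, 3, 4, 5}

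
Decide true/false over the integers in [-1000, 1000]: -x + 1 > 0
The claim fails at x = 1:
x = 1: LHS = -1 + 1 = 0; 0 > 0 — FAILS

Because a single integer refutes it, the statement is false.

Answer: False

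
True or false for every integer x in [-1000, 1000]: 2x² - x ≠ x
The claim fails at x = 0:
x = 0: LHS = 2·0² - 0 = 0; 0 ≠ 0 — FAILS

Because a single integer refutes it, the statement is false.

Answer: False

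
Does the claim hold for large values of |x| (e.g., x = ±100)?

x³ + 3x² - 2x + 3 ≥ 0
x = 100: LHS = 100³ + 3·100² - 2·100 + 3 = 1029803; 1029803 ≥ 0 — holds
x = -100: LHS = (-100)³ + 3·(-100)² - 2·(-100) + 3 = -969797; -969797 ≥ 0 — FAILS

Answer: Partially: holds for x = 100, fails for x = -100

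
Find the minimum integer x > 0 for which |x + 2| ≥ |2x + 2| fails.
Testing positive integers:
x = 1: LHS = |1 + 2| = |3| = 3, RHS = |2·1 + 2| = |4| = 4; 3 ≥ 4 — FAILS  ← smallest positive counterexample

Answer: x = 1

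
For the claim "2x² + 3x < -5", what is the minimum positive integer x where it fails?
Testing positive integers:
x = 1: LHS = 2·1² + 3·1 = 5; 5 < -5 — FAILS  ← smallest positive counterexample

Answer: x = 1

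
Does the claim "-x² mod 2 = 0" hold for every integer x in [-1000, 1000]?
The claim fails at x = 1:
x = 1: LHS = (-1²) mod 2 = (-1) mod 2 = 1; 1 = 0 — FAILS

Because a single integer refutes it, the statement is false.

Answer: False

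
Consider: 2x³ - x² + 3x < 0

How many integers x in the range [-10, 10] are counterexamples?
Counterexamples in [-10, 10]: {0, 1, 2, 3, 4, 5, 6, 7, 8, 9, 10}.

Counting them gives 11 values.

Answer: 11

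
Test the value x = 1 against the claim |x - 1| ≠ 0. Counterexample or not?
Substitute x = 1 into the relation:
x = 1: LHS = |1 - 1| = |0| = 0; 0 ≠ 0 — FAILS

Since the claim fails at x = 1, this value is a counterexample.

Answer: Yes, x = 1 is a counterexample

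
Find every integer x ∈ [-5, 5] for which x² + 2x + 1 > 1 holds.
Holds for: {-5, -4, -3, 1, 2, 3, 4, 5}
Fails for: {-2, -1, 0}

Answer: {-5, -4, -3, 1, 2, 3, 4, 5}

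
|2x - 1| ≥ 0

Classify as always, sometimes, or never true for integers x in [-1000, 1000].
An absolute value is never negative, so the left side is ≥ 0 for every x, while the right side is 0. Tightest case in [-1000, 1000] is x = 0:
x = 0: LHS = |2·0 - 1| = |-1| = 1; 1 ≥ 0 — holds
Hence LHS − RHS is never negative, i.e. LHS ≥ RHS throughout, so the relation holds for every integer in [-1000, 1000].

No counterexample exists.

Answer: Always true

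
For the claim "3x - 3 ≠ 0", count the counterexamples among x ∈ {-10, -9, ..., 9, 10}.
Counterexamples in [-10, 10]: {1}.

Counting them gives 1 values.

Answer: 1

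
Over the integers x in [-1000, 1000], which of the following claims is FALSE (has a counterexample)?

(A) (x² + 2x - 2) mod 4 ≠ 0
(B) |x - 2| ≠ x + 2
(A) For a polynomial with integer coefficients, its value mod 4 depends only on x mod 4, so it suffices to check one representative of each residue class, x = 0, 1, 2, 3:
x = 0: LHS = (0² + 2·0 - 2) mod 4 = (-2) mod 4 = 2; 2 ≠ 0 — holds
x = 1: LHS = (1² + 2·1 - 2) mod 4 = 1 mod 4 = 1; 1 ≠ 0 — holds
x = 2: LHS = (2² + 2·2 - 2) mod 4 = 6 mod 4 = 2; 2 ≠ 0 — holds
x = 3: LHS = (3² + 2·3 - 2) mod 4 = 13 mod 4 = 1; 1 ≠ 0 — holds
The relation holds in every residue class, so the relation holds for every integer in [-1000, 1000].

(B) x = 0: LHS = |0 - 2| = |-2| = 2, RHS = 0 + 2 = 2; 2 ≠ 2 — FAILS

Only (B) has a counterexample.

Answer: B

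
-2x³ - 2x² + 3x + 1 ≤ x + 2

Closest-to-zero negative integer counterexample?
Testing negative integers from -1 downward:
x = -1: LHS = -2·(-1)³ - 2·(-1)² + 3·(-1) + 1 = -2, RHS = (-1) + 2 = 1; -2 ≤ 1 — holds
x = -2: LHS = -2·(-2)³ - 2·(-2)² + 3·(-2) + 1 = 3, RHS = (-2) + 2 = 0; 3 ≤ 0 — FAILS  ← closest negative counterexample to 0

Answer: x = -2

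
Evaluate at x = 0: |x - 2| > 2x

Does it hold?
x = 0: LHS = |0 - 2| = |-2| = 2, RHS = 2·0 = 0; 2 > 0 — holds

The relation is satisfied at x = 0.

Answer: Yes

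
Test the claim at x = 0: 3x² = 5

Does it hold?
x = 0: LHS = 3·0² = 0; 0 = 5 — FAILS

The relation fails at x = 0, so x = 0 is a counterexample.

Answer: No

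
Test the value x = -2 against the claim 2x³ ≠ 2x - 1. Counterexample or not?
Substitute x = -2 into the relation:
x = -2: LHS = 2·(-2)³ = -16, RHS = 2·(-2) - 1 = -5; -16 ≠ -5 — holds

The relation holds at x = -2, so it is not a counterexample.

Answer: No, x = -2 is not a counterexample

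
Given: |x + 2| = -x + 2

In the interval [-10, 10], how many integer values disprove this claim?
Counterexamples in [-10, 10]: {-10, -9, -8, -7, -6, -5, -4, -3, -2, -1, 1, 2, 3, 4, 5, 6, 7, 8, 9, 10}.

Counting them gives 20 values.

Answer: 20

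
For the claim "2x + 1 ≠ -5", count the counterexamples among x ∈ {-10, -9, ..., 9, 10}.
Counterexamples in [-10, 10]: {-3}.

Counting them gives 1 values.

Answer: 1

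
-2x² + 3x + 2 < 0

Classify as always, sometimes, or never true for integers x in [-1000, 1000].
Holds at x = -1: LHS = -2·(-1)² + 3·(-1) + 2 = -3; -3 < 0 — holds
Fails at x = 0: LHS = -2·0² + 3·0 + 2 = 2; 2 < 0 — FAILS
It is satisfied by some integers in the range but not all.

Answer: Sometimes true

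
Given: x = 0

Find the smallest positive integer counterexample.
Testing positive integers:
x = 1: 1 = 0 — FAILS  ← smallest positive counterexample

Answer: x = 1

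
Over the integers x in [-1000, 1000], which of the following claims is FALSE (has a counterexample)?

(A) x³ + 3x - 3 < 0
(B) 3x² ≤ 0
(A) x = 1: LHS = 1³ + 3·1 - 3 = 1; 1 < 0 — FAILS
(B) x = 1: LHS = 3·1² = 3; 3 ≤ 0 — FAILS

Answer: Both A and B are false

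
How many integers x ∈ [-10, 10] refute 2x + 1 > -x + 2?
Counterexamples in [-10, 10]: {-10, -9, -8, -7, -6, -5, -4, -3, -2, -1, 0}.

Counting them gives 11 values.

Answer: 11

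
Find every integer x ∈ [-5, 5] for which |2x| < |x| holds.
Over all integers in [-5, 5], LHS − RHS is smallest at x = 0, where it equals 0:
x = 0: LHS = |2·0| = |0| = 0, RHS = |0| = 0; 0 < 0 — FAILS
At the ends of the range:
x = -5: LHS = |2·(-5)| = |-10| = 10, RHS = |-5| = 5; 10 < 5 — FAILS
x = 5: LHS = |2·5| = |10| = 10, RHS = |5| = 5; 10 < 5 — FAILS
Hence LHS − RHS is never negative, i.e. LHS ≥ RHS throughout, so the claimed relation (<) fails for every integer in [-5, 5].

Answer: None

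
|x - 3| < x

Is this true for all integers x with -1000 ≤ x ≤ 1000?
The claim fails at x = 0:
x = 0: LHS = |0 - 3| = |-3| = 3; 3 < 0 — FAILS

Because a single integer refutes it, the statement is false.

Answer: False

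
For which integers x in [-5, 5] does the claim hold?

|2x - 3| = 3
Holds for: {0, 3}
Fails for: {-5, -4, -3, -2, -1, 1, 2, 4, 5}

Answer: {0, 3}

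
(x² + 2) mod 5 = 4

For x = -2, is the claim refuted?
Substitute x = -2 into the relation:
x = -2: LHS = ((-2)² + 2) mod 5 = 6 mod 5 = 1; 1 = 4 — FAILS

Since the claim fails at x = -2, this value is a counterexample.

Answer: Yes, x = -2 is a counterexample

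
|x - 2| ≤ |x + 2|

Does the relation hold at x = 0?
x = 0: LHS = |0 - 2| = |-2| = 2, RHS = |0 + 2| = |2| = 2; 2 ≤ 2 — holds

The relation is satisfied at x = 0.

Answer: Yes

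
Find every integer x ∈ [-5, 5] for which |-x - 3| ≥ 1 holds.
Holds for: {-5, -4, -2, -1, 0, 1, 2, 3, 4, 5}
Fails for: {-3}

Answer: {-5, -4, -2, -1, 0, 1, 2, 3, 4, 5}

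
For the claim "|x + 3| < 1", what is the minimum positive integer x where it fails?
Testing positive integers:
x = 1: LHS = |1 + 3| = |4| = 4; 4 < 1 — FAILS  ← smallest positive counterexample

Answer: x = 1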